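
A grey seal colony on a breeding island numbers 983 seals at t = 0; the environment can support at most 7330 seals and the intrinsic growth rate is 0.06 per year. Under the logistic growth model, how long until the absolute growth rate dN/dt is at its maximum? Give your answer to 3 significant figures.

Logistic growth is fastest at N = K/2 = 3665.
A = (K − N₀)/N₀ = 6.4568. Set K/(1 + A·e^(−rt)) = K/2 → A·e^(−rt) = 1.
e^(−0.06t) = 1/6.4568 = 0.154876, so t = ln(6.4568)/0.06 = 1.8651/0.06 = 31.085.

31.1 years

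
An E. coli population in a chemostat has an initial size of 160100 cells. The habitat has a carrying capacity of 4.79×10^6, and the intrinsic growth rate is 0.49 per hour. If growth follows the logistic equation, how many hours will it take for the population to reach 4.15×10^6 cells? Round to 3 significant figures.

10.7 hours

A = (K − N₀)/N₀ = (4.79×10^6 − 160100)/160100 = 28.919.
Solve 4.79×10^6/(1 + 28.919·e^(−0.49t)) = 4.15×10^6: 1 + 28.919·e^(−0.49t) = 1.1542, so e^(−0.49t) = 0.00533275.
−0.49·t = ln(0.00533275) = -5.2339, so t = 5.2339/0.49 = 10.681.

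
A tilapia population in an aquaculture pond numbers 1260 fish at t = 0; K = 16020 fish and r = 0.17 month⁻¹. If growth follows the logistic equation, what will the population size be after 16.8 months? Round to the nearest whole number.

A = (K − N₀)/N₀ = (16020 − 1260)/1260 = 11.714.
N(t) = K/(1 + A·e^(−rt)) = 16020/(1 + 11.714×e^(−0.17×16.8)).
e^(−2.856) = 0.057498; denominator = 1 + 11.714×0.057498 = 1.6736.
N = 16020/1.6736 = 9572.46.

9572 fish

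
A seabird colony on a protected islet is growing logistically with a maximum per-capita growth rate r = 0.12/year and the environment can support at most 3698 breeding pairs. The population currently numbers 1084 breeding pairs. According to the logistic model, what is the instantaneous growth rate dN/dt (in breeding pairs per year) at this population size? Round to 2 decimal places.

91.95 breeding pairs per year

dN/dt = rN(1 − N/K) = 0.12 × 1084 × (1 − 1084/3698).
1 − 1084/3698 = 0.70687; dN/dt = 0.12 × 1084 × 0.70687 = 91.949.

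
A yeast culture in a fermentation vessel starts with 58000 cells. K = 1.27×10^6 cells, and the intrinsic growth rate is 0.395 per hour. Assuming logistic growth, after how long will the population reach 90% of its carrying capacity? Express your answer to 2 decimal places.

13.26 hours

A = (K − N₀)/N₀ = (1.27×10^6 − 58000)/58000 = 20.897.
Solve 1.27×10^6/(1 + 20.897·e^(−0.395t)) = 1.143×10^6: 1 + 20.897·e^(−0.395t) = 1.1111, so e^(−0.395t) = 0.0053172.
−0.395·t = ln(0.0053172) = -5.2368, so t = 5.2368/0.395 = 13.258.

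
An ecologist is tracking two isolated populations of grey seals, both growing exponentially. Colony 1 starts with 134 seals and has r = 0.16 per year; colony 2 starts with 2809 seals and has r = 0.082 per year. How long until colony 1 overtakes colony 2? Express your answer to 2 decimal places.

Set 134·e^(0.16t) = 2809·e^(0.082t).
e^((0.16 − 0.082)t) = 2809/134 → e^(0.078·t) = 20.963.
0.078·t = ln(20.963) = 3.0427, so t = 3.0427/0.078 = 39.01.

39.01 years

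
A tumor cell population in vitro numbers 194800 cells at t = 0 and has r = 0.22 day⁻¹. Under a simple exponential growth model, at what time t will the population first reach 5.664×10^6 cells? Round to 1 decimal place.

15.3 days

Set N₀·e^(rt) = 5.664×10^6: e^(0.22·t) = 5.664×10^6/194800 = 29.076.
0.22·t = ln(29.076) = 3.3699, so t = 3.3699/0.22 = 15.318.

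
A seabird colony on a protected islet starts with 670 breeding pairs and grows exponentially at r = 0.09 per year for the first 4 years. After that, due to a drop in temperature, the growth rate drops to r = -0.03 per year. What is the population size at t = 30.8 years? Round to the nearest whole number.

430 breeding pairs

Phase 1: N(4) = 670·e^(0.09×4) = 670·e^0.36 = 960.331.
Phase 2 runs for 30.8 − 4 = 26.8 years at r = -0.03.
N(30.8) = 960.331·e^(-0.03×26.8) = 960.331·e^-0.804 = 429.782.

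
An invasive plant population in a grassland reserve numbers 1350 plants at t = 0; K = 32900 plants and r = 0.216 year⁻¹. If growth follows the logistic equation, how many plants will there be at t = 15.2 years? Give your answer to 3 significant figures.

A = (K − N₀)/N₀ = (32900 − 1350)/1350 = 23.37.
N(t) = K/(1 + A·e^(−rt)) = 32900/(1 + 23.37×e^(−0.216×15.2)).
e^(−3.283) = 0.037508; denominator = 1 + 23.37×0.037508 = 1.8766.
N = 32900/1.8766 = 17531.9.

17500 plants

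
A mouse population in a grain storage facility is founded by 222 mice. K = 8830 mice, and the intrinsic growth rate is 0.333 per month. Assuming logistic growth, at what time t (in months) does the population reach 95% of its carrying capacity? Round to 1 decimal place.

A = (K − N₀)/N₀ = (8830 − 222)/222 = 38.775.
Solve 8830/(1 + 38.775·e^(−0.333t)) = 8388.5: 1 + 38.775·e^(−0.333t) = 1.0526, so e^(−0.333t) = 0.00135737.
−0.333·t = ln(0.00135737) = -6.6022, so t = 6.6022/0.333 = 19.826.

19.8 months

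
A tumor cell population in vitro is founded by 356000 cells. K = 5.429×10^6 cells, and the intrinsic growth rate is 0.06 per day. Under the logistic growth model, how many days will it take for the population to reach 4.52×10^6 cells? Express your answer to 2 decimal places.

71.01 days

A = (K − N₀)/N₀ = (5.429×10^6 − 356000)/356000 = 14.25.
Solve 5.429×10^6/(1 + 14.25·e^(−0.06t)) = 4.52×10^6: 1 + 14.25·e^(−0.06t) = 1.2011, so e^(−0.06t) = 0.0141127.
−0.06·t = ln(0.0141127) = -4.2607, so t = 4.2607/0.06 = 71.011.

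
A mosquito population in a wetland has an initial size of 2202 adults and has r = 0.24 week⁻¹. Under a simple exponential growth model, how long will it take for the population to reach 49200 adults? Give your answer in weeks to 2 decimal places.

12.94 weeks

Set N₀·e^(rt) = 49200: e^(0.24·t) = 49200/2202 = 22.343.
0.24·t = ln(22.343) = 3.1065, so t = 3.1065/0.24 = 12.944.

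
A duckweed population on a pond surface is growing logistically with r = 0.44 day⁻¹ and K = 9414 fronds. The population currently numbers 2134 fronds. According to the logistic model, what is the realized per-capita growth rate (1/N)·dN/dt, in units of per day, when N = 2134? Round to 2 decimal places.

0.34 per day

(1/N)·dN/dt = r(1 − N/K) = 0.44 × (1 − 2134/9414).
= 0.44 × 0.77332 = 0.34026.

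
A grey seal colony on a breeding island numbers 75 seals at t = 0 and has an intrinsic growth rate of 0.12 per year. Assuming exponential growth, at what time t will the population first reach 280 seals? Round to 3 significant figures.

Set N₀·e^(rt) = 280: e^(0.12·t) = 280/75 = 3.7333.
0.12·t = ln(3.7333) = 1.3173, so t = 1.3173/0.12 = 10.978.

11.0 years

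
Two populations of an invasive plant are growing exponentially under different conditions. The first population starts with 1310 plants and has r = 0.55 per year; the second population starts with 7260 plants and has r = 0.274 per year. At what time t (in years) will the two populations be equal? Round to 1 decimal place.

Set 1310·e^(0.55t) = 7260·e^(0.274t).
e^((0.55 − 0.274)t) = 7260/1310 → e^(0.276·t) = 5.542.
0.276·t = ln(5.542) = 1.7124, so t = 1.7124/0.276 = 6.2042.

6.2 years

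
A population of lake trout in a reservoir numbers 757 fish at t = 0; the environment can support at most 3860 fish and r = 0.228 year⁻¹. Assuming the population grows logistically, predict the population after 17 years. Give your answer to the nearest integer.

A = (K − N₀)/N₀ = (3860 − 757)/757 = 4.0991.
N(t) = K/(1 + A·e^(−rt)) = 3860/(1 + 4.0991×e^(−0.228×17)).
e^(−3.876) = 0.020734; denominator = 1 + 4.0991×0.020734 = 1.085.
N = 3860/1.085 = 3557.64.

3558 fish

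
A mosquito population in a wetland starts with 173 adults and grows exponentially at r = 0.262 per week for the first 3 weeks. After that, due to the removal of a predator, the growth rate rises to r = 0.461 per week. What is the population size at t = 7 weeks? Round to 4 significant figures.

Phase 1: N(3) = 173·e^(0.262×3) = 173·e^0.786 = 379.666.
Phase 2 runs for 7 − 3 = 4 weeks at r = 0.461.
N(7) = 379.666·e^(0.461×4) = 379.666·e^1.844 = 2400.16.

2400 adults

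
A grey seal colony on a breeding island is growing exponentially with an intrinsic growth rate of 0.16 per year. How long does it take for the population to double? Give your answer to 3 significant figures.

Doubling time t_d = ln(2)/r = 0.6931/0.16 = 4.3322.

4.33 years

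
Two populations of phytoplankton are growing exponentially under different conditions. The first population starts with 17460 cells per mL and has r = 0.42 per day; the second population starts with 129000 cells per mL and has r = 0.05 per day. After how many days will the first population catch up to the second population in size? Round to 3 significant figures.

Set 17460·e^(0.42t) = 129000·e^(0.05t).
e^((0.42 − 0.05)t) = 129000/17460 → e^(0.37·t) = 7.3883.
0.37·t = ln(7.3883) = 1.9999, so t = 1.9999/0.37 = 5.4051.

5.41 days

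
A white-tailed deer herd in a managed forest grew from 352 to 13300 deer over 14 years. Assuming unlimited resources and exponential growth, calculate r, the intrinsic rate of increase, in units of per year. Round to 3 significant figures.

0.259 per year

From N(t) = N₀·e^(rt): e^(r·14) = 13300/352 = 37.784.
r·14 = ln(37.784) = 3.6319, so r = 3.6319/14 = 0.25942.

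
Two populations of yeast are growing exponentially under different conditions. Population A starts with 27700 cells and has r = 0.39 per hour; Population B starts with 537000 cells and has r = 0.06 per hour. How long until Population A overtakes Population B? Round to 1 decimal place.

9.0 hours

Set 27700·e^(0.39t) = 537000·e^(0.06t).
e^((0.39 − 0.06)t) = 537000/27700 → e^(0.33·t) = 19.386.
0.33·t = ln(19.386) = 2.9646, so t = 2.9646/0.33 = 8.9835.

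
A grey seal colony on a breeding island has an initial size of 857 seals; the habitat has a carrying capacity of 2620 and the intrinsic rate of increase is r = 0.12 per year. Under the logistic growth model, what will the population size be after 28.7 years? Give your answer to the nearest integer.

A = (K − N₀)/N₀ = (2620 − 857)/857 = 2.0572.
N(t) = K/(1 + A·e^(−rt)) = 2620/(1 + 2.0572×e^(−0.12×28.7)).
e^(−3.444) = 0.031937; denominator = 1 + 2.0572×0.031937 = 1.0657.
N = 2620/1.0657 = 2458.48.

2458 seals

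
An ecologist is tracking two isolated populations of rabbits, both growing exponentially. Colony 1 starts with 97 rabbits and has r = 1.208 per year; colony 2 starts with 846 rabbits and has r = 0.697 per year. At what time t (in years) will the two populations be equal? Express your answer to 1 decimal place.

4.2 years

Set 97·e^(1.208t) = 846·e^(0.697t).
e^((1.208 − 0.697)t) = 846/97 → e^(0.511·t) = 8.7216.
0.511·t = ln(8.7216) = 2.1658, so t = 2.1658/0.511 = 4.2384.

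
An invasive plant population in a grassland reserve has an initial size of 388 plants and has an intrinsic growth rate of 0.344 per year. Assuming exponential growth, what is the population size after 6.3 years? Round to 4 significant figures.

N(t) = N₀·e^(rt) = 388 × e^(0.344×6.3) = 388 × e^2.167.
e^2.167 ≈ 8.7338, so N ≈ 388 × 8.7338 = 3388.71.

3389 plants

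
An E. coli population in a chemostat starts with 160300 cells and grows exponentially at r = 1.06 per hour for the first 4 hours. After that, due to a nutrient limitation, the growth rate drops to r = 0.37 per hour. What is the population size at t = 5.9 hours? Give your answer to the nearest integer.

22472487 cells

Phase 1: N(4) = 160300·e^(1.06×4) = 160300·e^4.24 = 1.112608×10^7.
Phase 2 runs for 5.9 − 4 = 1.9 hours at r = 0.37.
N(5.9) = 1.112608×10^7·e^(0.37×1.9) = 1.112608×10^7·e^0.703 = 2.247249×10^7.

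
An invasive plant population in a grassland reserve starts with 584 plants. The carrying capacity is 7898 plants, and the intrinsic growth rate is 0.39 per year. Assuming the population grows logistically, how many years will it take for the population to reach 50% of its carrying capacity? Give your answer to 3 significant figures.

6.48 years

A = (K − N₀)/N₀ = (7898 − 584)/584 = 12.524.
Solve 7898/(1 + 12.524·e^(−0.39t)) = 3949: 1 + 12.524·e^(−0.39t) = 2, so e^(−0.39t) = 0.0798469.
−0.39·t = ln(0.0798469) = -2.5276, so t = 2.5276/0.39 = 6.4811.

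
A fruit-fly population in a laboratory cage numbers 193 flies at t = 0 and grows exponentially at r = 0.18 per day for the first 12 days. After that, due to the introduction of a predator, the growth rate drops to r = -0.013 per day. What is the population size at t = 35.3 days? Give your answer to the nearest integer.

Phase 1: N(12) = 193·e^(0.18×12) = 193·e^2.16 = 1673.53.
Phase 2 runs for 35.3 − 12 = 23.3 days at r = -0.013.
N(35.3) = 1673.53·e^(-0.013×23.3) = 1673.53·e^-0.3029 = 1236.19.

1236 flies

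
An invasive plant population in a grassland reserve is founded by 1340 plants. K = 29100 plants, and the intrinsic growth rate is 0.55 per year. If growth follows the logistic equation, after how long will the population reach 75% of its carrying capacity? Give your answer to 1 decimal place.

7.5 years

A = (K − N₀)/N₀ = (29100 − 1340)/1340 = 20.716.
Solve 29100/(1 + 20.716·e^(−0.55t)) = 21825: 1 + 20.716·e^(−0.55t) = 1.3333, so e^(−0.55t) = 0.0160903.
−0.55·t = ln(0.0160903) = -4.1295, so t = 4.1295/0.55 = 7.5083.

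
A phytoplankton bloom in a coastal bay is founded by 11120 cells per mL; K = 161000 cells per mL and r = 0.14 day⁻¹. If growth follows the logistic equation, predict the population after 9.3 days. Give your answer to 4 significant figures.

A = (K − N₀)/N₀ = (161000 − 11120)/11120 = 13.478.
N(t) = K/(1 + A·e^(−rt)) = 161000/(1 + 13.478×e^(−0.14×9.3)).
e^(−1.302) = 0.27199; denominator = 1 + 13.478×0.27199 = 4.666.
N = 161000/4.666 = 34505.2.

34510 cells per mL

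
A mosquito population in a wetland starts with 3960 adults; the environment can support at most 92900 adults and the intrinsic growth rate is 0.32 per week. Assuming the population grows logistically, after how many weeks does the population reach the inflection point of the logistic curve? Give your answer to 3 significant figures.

9.72 weeks

Logistic growth is fastest at N = K/2 = 46450.
A = (K − N₀)/N₀ = 22.46. Set K/(1 + A·e^(−rt)) = K/2 → A·e^(−rt) = 1.
e^(−0.32t) = 1/22.46 = 0.0445244, so t = ln(22.46)/0.32 = 3.1117/0.32 = 9.7241.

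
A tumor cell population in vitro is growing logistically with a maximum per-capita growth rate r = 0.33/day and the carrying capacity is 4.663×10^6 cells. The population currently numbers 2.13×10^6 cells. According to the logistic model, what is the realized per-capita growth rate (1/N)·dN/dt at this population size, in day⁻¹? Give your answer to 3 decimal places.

0.179 per day

(1/N)·dN/dt = r(1 − N/K) = 0.33 × (1 − 2.13×10^6/4.663×10^6).
= 0.33 × 0.54321 = 0.17926.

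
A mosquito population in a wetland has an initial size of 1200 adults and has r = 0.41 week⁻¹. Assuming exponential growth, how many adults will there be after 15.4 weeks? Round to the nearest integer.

N(t) = N₀·e^(rt) = 1200 × e^(0.41×15.4) = 1200 × e^6.314.
e^6.314 ≈ 552.25, so N ≈ 1200 × 552.25 = 662699.

662699 adults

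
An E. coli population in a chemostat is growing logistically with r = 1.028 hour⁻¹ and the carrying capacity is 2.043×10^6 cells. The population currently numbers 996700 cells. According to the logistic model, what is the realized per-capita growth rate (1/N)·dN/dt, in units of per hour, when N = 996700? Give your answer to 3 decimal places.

0.526 per hour

(1/N)·dN/dt = r(1 − N/K) = 1.028 × (1 − 996700/2.043×10^6).
= 1.028 × 0.51214 = 0.52648.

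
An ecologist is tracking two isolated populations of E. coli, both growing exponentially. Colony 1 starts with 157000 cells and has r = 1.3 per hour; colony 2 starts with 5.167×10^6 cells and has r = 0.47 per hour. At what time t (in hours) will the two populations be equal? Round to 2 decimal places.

Set 157000·e^(1.3t) = 5.167×10^6·e^(0.47t).
e^((1.3 − 0.47)t) = 5.167×10^6/157000 → e^(0.83·t) = 32.911.
0.83·t = ln(32.911) = 3.4938, so t = 3.4938/0.83 = 4.2094.

4.21 hours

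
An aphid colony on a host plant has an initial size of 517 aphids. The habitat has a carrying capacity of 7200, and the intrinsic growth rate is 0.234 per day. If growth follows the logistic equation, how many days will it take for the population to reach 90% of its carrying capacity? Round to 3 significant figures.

20.3 days

A = (K − N₀)/N₀ = (7200 − 517)/517 = 12.926.
Solve 7200/(1 + 12.926·e^(−0.234t)) = 6480: 1 + 12.926·e^(−0.234t) = 1.1111, so e^(−0.234t) = 0.00859561.
−0.234·t = ln(0.00859561) = -4.7565, so t = 4.7565/0.234 = 20.327.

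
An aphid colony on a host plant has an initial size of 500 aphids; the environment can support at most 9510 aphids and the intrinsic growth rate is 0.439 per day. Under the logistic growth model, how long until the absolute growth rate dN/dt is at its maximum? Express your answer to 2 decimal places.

Logistic growth is fastest at N = K/2 = 4755.
A = (K − N₀)/N₀ = 18.02. Set K/(1 + A·e^(−rt)) = K/2 → A·e^(−rt) = 1.
e^(−0.439t) = 1/18.02 = 0.0554939, so t = ln(18.02)/0.439 = 2.8915/0.439 = 6.5865.

6.59 days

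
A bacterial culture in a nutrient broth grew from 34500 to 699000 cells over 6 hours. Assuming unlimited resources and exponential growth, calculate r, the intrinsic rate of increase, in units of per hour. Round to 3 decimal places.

0.501 per hour

From N(t) = N₀·e^(rt): e^(r·6) = 699000/34500 = 20.261.
r·6 = ln(20.261) = 3.0087, so r = 3.0087/6 = 0.50145.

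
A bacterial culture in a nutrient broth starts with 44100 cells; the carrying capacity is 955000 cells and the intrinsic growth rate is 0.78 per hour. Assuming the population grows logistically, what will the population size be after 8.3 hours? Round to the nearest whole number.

925502 cells

A = (K − N₀)/N₀ = (955000 − 44100)/44100 = 20.655.
N(t) = K/(1 + A·e^(−rt)) = 955000/(1 + 20.655×e^(−0.78×8.3)).
e^(−6.474) = 0.001543; denominator = 1 + 20.655×0.001543 = 1.0319.
N = 955000/1.0319 = 925502.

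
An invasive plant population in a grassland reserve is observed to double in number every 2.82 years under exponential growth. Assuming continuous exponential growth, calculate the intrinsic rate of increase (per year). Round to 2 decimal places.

0.25 per year

r = ln(2)/t_d = 0.6931/2.82 = 0.2458.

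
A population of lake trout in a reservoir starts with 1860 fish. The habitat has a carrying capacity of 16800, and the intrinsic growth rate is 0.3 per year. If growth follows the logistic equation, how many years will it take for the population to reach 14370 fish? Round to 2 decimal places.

12.87 years

A = (K − N₀)/N₀ = (16800 − 1860)/1860 = 8.0323.
Solve 16800/(1 + 8.0323·e^(−0.3t)) = 14370: 1 + 8.0323·e^(−0.3t) = 1.1691, so e^(−0.3t) = 0.0210529.
−0.3·t = ln(0.0210529) = -3.8607, so t = 3.8607/0.3 = 12.869.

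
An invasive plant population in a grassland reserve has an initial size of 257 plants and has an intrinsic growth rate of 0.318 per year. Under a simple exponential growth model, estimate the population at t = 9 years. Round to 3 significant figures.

4500 plants

N(t) = N₀·e^(rt) = 257 × e^(0.318×9) = 257 × e^2.862.
e^2.862 ≈ 17.496, so N ≈ 257 × 17.496 = 4496.6.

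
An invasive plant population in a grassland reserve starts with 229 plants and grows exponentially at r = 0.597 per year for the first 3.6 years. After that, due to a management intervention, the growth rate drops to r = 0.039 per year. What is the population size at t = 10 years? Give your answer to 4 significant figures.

2521 plants

Phase 1: N(3.6) = 229·e^(0.597×3.6) = 229·e^2.149 = 1964.36.
Phase 2 runs for 10 − 3.6 = 6.4 years at r = 0.039.
N(10) = 1964.36·e^(0.039×6.4) = 1964.36·e^0.2496 = 2521.28.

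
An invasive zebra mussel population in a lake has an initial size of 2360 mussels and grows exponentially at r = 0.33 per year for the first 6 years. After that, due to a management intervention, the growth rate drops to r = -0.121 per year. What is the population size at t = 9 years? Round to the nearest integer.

11890 mussels

Phase 1: N(6) = 2360·e^(0.33×6) = 2360·e^1.98 = 17092.9.
Phase 2 runs for 9 − 6 = 3 years at r = -0.121.
N(9) = 17092.9·e^(-0.121×3) = 17092.9·e^-0.363 = 11889.6.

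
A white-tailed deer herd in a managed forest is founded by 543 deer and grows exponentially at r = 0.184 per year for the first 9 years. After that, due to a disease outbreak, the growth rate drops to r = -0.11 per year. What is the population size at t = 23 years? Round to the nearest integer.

Phase 1: N(9) = 543·e^(0.184×9) = 543·e^1.656 = 2844.41.
Phase 2 runs for 23 − 9 = 14 years at r = -0.11.
N(23) = 2844.41·e^(-0.11×14) = 2844.41·e^-1.54 = 609.787.

610 deer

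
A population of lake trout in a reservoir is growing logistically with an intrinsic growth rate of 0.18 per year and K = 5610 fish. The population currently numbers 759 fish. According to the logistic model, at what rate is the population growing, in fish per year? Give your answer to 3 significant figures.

118 fish per year

dN/dt = rN(1 − N/K) = 0.18 × 759 × (1 − 759/5610).
1 − 759/5610 = 0.86471; dN/dt = 0.18 × 759 × 0.86471 = 118.14.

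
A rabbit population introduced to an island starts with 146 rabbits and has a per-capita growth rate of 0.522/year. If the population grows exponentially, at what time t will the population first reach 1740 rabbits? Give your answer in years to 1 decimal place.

4.7 years

Set N₀·e^(rt) = 1740: e^(0.522·t) = 1740/146 = 11.918.
0.522·t = ln(11.918) = 2.478, so t = 2.478/0.522 = 4.7472.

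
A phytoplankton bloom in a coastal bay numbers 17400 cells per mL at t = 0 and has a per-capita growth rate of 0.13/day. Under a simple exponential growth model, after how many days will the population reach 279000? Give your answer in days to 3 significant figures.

21.3 days

Set N₀·e^(rt) = 279000: e^(0.13·t) = 279000/17400 = 16.034.
0.13·t = ln(16.034) = 2.7747, so t = 2.7747/0.13 = 21.344.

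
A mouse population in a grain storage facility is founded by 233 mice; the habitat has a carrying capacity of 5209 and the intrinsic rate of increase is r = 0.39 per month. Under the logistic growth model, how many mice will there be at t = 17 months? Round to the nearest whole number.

5066 mice

A = (K − N₀)/N₀ = (5209 − 233)/233 = 21.356.
N(t) = K/(1 + A·e^(−rt)) = 5209/(1 + 21.356×e^(−0.39×17)).
e^(−6.63) = 0.0013202; denominator = 1 + 21.356×0.0013202 = 1.0282.
N = 5209/1.0282 = 5066.17.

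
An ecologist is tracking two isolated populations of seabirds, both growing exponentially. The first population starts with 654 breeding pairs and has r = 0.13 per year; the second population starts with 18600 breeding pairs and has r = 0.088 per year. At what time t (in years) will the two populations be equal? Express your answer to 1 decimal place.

79.7 years

Set 654·e^(0.13t) = 18600·e^(0.088t).
e^((0.13 − 0.088)t) = 18600/654 → e^(0.042·t) = 28.44.
0.042·t = ln(28.44) = 3.3478, so t = 3.3478/0.042 = 79.71.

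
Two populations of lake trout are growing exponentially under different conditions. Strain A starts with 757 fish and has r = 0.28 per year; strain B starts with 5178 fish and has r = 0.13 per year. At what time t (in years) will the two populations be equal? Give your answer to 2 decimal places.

Set 757·e^(0.28t) = 5178·e^(0.13t).
e^((0.28 − 0.13)t) = 5178/757 → e^(0.15·t) = 6.8402.
0.15·t = ln(6.8402) = 1.9228, so t = 1.9228/0.15 = 12.819.

12.82 years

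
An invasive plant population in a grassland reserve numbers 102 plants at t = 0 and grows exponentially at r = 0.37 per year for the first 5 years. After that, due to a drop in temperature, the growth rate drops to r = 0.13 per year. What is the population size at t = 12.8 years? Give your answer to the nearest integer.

1788 plants

Phase 1: N(5) = 102·e^(0.37×5) = 102·e^1.85 = 648.702.
Phase 2 runs for 12.8 − 5 = 7.8 years at r = 0.13.
N(12.8) = 648.702·e^(0.13×7.8) = 648.702·e^1.014 = 1788.21.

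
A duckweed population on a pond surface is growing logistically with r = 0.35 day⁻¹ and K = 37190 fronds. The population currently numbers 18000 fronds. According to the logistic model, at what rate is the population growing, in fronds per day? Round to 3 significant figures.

3250 fronds per day

dN/dt = rN(1 − N/K) = 0.35 × 18000 × (1 − 18000/37190).
1 − 18000/37190 = 0.516; dN/dt = 0.35 × 18000 × 0.516 = 3250.8.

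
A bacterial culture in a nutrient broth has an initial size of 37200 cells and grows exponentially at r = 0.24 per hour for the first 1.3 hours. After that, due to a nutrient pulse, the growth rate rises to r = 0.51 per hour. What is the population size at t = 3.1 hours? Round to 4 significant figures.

127300 cells

Phase 1: N(1.3) = 37200·e^(0.24×1.3) = 37200·e^0.312 = 50821.
Phase 2 runs for 3.1 − 1.3 = 1.8 hours at r = 0.51.
N(3.1) = 50821·e^(0.51×1.8) = 50821·e^0.918 = 127270.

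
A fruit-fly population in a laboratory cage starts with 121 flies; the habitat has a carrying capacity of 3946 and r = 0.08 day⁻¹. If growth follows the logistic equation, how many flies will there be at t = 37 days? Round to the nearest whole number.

A = (K − N₀)/N₀ = (3946 − 121)/121 = 31.612.
N(t) = K/(1 + A·e^(−rt)) = 3946/(1 + 31.612×e^(−0.08×37)).
e^(−2.96) = 0.051819; denominator = 1 + 31.612×0.051819 = 2.6381.
N = 3946/2.6381 = 1495.79.

1496 flies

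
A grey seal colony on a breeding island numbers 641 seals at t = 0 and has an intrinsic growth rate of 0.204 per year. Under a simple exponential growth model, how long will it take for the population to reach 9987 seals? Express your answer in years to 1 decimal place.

13.5 years

Set N₀·e^(rt) = 9987: e^(0.204·t) = 9987/641 = 15.58.
0.204·t = ln(15.58) = 2.746, so t = 2.746/0.204 = 13.461.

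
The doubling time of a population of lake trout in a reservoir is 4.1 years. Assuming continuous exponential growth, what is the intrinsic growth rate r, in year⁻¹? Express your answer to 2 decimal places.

0.17 per year

r = ln(2)/t_d = 0.6931/4.1 = 0.16906.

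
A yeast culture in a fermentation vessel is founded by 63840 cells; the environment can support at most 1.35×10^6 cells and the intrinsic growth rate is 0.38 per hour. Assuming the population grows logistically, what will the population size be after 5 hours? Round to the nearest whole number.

A = (K − N₀)/N₀ = (1.35×10^6 − 63840)/63840 = 20.147.
N(t) = K/(1 + A·e^(−rt)) = 1.35×10^6/(1 + 20.147×e^(−0.38×5)).
e^(−1.9) = 0.14957; denominator = 1 + 20.147×0.14957 = 4.0133.
N = 1.35×10^6/4.0133 = 336381.

336381 cells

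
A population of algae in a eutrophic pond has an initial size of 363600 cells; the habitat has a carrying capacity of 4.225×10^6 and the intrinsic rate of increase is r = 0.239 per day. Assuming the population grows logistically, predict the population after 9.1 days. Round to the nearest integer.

1914685 cells

A = (K − N₀)/N₀ = (4.225×10^6 − 363600)/363600 = 10.62.
N(t) = K/(1 + A·e^(−rt)) = 4.225×10^6/(1 + 10.62×e^(−0.239×9.1)).
e^(−2.175) = 0.11362; denominator = 1 + 10.62×0.11362 = 2.2066.
N = 4.225×10^6/2.2066 = 1.914685×10^6.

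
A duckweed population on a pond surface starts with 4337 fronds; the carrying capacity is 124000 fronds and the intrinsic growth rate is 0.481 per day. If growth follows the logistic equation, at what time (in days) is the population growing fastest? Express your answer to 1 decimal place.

Logistic growth is fastest at N = K/2 = 62000.
A = (K − N₀)/N₀ = 27.591. Set K/(1 + A·e^(−rt)) = K/2 → A·e^(−rt) = 1.
e^(−0.481t) = 1/27.591 = 0.0362435, so t = ln(27.591)/0.481 = 3.3175/0.481 = 6.8971.

6.9 days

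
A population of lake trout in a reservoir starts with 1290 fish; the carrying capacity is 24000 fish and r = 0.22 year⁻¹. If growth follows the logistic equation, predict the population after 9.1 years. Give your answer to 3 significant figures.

7110 fish

A = (K − N₀)/N₀ = (24000 − 1290)/1290 = 17.605.
N(t) = K/(1 + A·e^(−rt)) = 24000/(1 + 17.605×e^(−0.22×9.1)).
e^(−2.002) = 0.13506; denominator = 1 + 17.605×0.13506 = 3.3778.
N = 24000/3.3778 = 7105.28.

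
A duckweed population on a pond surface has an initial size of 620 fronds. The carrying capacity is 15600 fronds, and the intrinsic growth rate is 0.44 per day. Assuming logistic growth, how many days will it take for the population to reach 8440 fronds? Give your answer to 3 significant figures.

7.61 days

A = (K − N₀)/N₀ = (15600 − 620)/620 = 24.161.
Solve 15600/(1 + 24.161·e^(−0.44t)) = 8440: 1 + 24.161·e^(−0.44t) = 1.8483, so e^(−0.44t) = 0.0351116.
−0.44·t = ln(0.0351116) = -3.3492, so t = 3.3492/0.44 = 7.6119.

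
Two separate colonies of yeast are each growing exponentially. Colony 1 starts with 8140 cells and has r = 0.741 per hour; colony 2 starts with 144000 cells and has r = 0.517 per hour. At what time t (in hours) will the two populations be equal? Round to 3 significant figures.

12.8 hours

Set 8140·e^(0.741t) = 144000·e^(0.517t).
e^((0.741 − 0.517)t) = 144000/8140 → e^(0.224·t) = 17.69.
0.224·t = ln(17.69) = 2.873, so t = 2.873/0.224 = 12.826.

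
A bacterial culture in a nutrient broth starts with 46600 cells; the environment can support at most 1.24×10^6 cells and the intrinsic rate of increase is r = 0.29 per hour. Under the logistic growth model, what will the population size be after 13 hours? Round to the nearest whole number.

A = (K − N₀)/N₀ = (1.24×10^6 − 46600)/46600 = 25.609.
N(t) = K/(1 + A·e^(−rt)) = 1.24×10^6/(1 + 25.609×e^(−0.29×13)).
e^(−3.77) = 0.023052; denominator = 1 + 25.609×0.023052 = 1.5904.
N = 1.24×10^6/1.5904 = 779702.

779702 cells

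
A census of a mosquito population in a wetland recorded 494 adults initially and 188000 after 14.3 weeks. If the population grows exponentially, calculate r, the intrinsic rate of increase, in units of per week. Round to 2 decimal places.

From N(t) = N₀·e^(rt): e^(r·14.3) = 188000/494 = 380.57.
r·14.3 = ln(380.57) = 5.9417, so r = 5.9417/14.3 = 0.4155.

0.42 per week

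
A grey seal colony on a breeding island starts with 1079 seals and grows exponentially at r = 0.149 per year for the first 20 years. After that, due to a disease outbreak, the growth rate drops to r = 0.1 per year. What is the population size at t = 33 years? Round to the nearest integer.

77947 seals

Phase 1: N(20) = 1079·e^(0.149×20) = 1079·e^2.98 = 21243.2.
Phase 2 runs for 33 − 20 = 13 years at r = 0.1.
N(33) = 21243.2·e^(0.1×13) = 21243.2·e^1.3 = 77947.4.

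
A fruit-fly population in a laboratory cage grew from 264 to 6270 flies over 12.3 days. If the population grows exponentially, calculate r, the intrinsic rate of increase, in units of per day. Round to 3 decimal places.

0.258 per day

From N(t) = N₀·e^(rt): e^(r·12.3) = 6270/264 = 23.75.
r·12.3 = ln(23.75) = 3.1676, so r = 3.1676/12.3 = 0.25753.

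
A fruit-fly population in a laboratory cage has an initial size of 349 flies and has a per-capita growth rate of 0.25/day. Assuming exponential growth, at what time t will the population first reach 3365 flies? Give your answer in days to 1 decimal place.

9.1 days

Set N₀·e^(rt) = 3365: e^(0.25·t) = 3365/349 = 9.6418.
0.25·t = ln(9.6418) = 2.2661, so t = 2.2661/0.25 = 9.0644.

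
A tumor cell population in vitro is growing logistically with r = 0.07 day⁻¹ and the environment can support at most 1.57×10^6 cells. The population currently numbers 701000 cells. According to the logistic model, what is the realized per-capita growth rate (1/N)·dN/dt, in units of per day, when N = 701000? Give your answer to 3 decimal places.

(1/N)·dN/dt = r(1 − N/K) = 0.07 × (1 − 701000/1.57×10^6).
= 0.07 × 0.5535 = 0.038745.

0.039 per day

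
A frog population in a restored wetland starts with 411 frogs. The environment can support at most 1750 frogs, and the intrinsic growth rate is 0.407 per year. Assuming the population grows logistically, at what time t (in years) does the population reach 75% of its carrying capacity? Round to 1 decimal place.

A = (K − N₀)/N₀ = (1750 − 411)/411 = 3.2579.
Solve 1750/(1 + 3.2579·e^(−0.407t)) = 1312.5: 1 + 3.2579·e^(−0.407t) = 1.3333, so e^(−0.407t) = 0.102315.
−0.407·t = ln(0.102315) = -2.2797, so t = 2.2797/0.407 = 5.6012.

5.6 years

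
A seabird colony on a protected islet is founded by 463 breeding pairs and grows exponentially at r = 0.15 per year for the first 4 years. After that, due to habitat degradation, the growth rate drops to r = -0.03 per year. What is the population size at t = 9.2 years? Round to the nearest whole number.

Phase 1: N(4) = 463·e^(0.15×4) = 463·e^0.6 = 843.641.
Phase 2 runs for 9.2 − 4 = 5.2 years at r = -0.03.
N(9.2) = 843.641·e^(-0.03×5.2) = 843.641·e^-0.156 = 721.785.

722 breeding pairs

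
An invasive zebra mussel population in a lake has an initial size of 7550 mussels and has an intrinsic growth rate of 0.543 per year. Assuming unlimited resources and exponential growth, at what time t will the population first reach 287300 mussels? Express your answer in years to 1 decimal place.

6.7 years

Set N₀·e^(rt) = 287300: e^(0.543·t) = 287300/7550 = 38.053.
0.543·t = ln(38.053) = 3.639, so t = 3.639/0.543 = 6.7016.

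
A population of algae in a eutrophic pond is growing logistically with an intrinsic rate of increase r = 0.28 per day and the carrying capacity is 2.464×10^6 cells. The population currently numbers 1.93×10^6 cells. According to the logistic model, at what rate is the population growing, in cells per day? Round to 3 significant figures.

dN/dt = rN(1 − N/K) = 0.28 × 1.93×10^6 × (1 − 1.93×10^6/2.464×10^6).
1 − 1.93×10^6/2.464×10^6 = 0.21672; dN/dt = 0.28 × 1.93×10^6 × 0.21672 = 1.17116×10^5.

117000 cells per day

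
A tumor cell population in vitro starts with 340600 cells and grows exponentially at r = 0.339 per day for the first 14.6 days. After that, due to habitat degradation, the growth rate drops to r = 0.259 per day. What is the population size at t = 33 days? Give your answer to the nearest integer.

5641772055 cells

Phase 1: N(14.6) = 340600·e^(0.339×14.6) = 340600·e^4.949 = 4.805535×10^7.
Phase 2 runs for 33 − 14.6 = 18.4 days at r = 0.259.
N(33) = 4.805535×10^7·e^(0.259×18.4) = 4.805535×10^7·e^4.766 = 5.641772×10^9.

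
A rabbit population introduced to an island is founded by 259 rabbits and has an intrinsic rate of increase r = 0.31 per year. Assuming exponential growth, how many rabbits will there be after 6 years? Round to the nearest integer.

1664 rabbits

N(t) = N₀·e^(rt) = 259 × e^(0.31×6) = 259 × e^1.86.
e^1.86 ≈ 6.4237, so N ≈ 259 × 6.4237 = 1663.75.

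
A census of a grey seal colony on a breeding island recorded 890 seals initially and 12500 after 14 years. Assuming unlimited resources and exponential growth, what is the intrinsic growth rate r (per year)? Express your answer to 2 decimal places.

0.19 per year

From N(t) = N₀·e^(rt): e^(r·14) = 12500/890 = 14.045.
r·14 = ln(14.045) = 2.6423, so r = 2.6423/14 = 0.18873.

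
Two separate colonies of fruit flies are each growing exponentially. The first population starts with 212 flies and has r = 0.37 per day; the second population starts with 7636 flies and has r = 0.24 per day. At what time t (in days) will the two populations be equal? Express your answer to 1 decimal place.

27.6 days

Set 212·e^(0.37t) = 7636·e^(0.24t).
e^((0.37 − 0.24)t) = 7636/212 → e^(0.13·t) = 36.019.
0.13·t = ln(36.019) = 3.584, so t = 3.584/0.13 = 27.57.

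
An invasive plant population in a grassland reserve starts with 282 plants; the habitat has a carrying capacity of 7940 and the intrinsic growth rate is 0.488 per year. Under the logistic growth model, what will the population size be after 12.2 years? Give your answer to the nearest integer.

A = (K − N₀)/N₀ = (7940 − 282)/282 = 27.156.
N(t) = K/(1 + A·e^(−rt)) = 7940/(1 + 27.156×e^(−0.488×12.2)).
e^(−5.954) = 0.0025965; denominator = 1 + 27.156×0.0025965 = 1.0705.
N = 7940/1.0705 = 7417.03.

7417 plants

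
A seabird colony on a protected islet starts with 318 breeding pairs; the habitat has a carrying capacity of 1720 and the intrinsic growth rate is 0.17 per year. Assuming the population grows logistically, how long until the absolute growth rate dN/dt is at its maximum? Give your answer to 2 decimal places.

8.73 years

Logistic growth is fastest at N = K/2 = 860.
A = (K − N₀)/N₀ = 4.4088. Set K/(1 + A·e^(−rt)) = K/2 → A·e^(−rt) = 1.
e^(−0.17t) = 1/4.4088 = 0.226819, so t = ln(4.4088)/0.17 = 1.4836/0.17 = 8.7271.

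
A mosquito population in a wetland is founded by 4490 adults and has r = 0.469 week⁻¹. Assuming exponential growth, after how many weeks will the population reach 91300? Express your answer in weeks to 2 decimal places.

Set N₀·e^(rt) = 91300: e^(0.469·t) = 91300/4490 = 20.334.
0.469·t = ln(20.334) = 3.0123, so t = 3.0123/0.469 = 6.4228.

6.42 weeks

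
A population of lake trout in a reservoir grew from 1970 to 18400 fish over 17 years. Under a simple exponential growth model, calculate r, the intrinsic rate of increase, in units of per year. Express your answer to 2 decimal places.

0.13 per year

From N(t) = N₀·e^(rt): e^(r·17) = 18400/1970 = 9.3401.
r·17 = ln(9.3401) = 2.2343, so r = 2.2343/17 = 0.13143.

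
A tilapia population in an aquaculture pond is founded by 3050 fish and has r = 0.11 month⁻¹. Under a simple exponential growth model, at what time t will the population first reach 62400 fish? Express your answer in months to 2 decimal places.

27.44 months

Set N₀·e^(rt) = 62400: e^(0.11·t) = 62400/3050 = 20.459.
0.11·t = ln(20.459) = 3.0184, so t = 3.0184/0.11 = 27.44.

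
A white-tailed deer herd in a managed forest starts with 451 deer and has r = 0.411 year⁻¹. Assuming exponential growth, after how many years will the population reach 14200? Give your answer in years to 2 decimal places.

8.39 years

Set N₀·e^(rt) = 14200: e^(0.411·t) = 14200/451 = 31.486.
0.411·t = ln(31.486) = 3.4495, so t = 3.4495/0.411 = 8.393.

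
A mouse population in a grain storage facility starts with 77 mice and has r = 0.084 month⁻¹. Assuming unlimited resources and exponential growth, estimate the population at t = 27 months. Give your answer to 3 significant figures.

N(t) = N₀·e^(rt) = 77 × e^(0.084×27) = 77 × e^2.268.
e^2.268 ≈ 9.6601, so N ≈ 77 × 9.6601 = 743.825.

744 mice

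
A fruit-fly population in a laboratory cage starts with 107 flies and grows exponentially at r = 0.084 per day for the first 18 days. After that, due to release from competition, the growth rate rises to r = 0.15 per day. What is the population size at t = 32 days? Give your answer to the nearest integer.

Phase 1: N(18) = 107·e^(0.084×18) = 107·e^1.512 = 485.33.
Phase 2 runs for 32 − 18 = 14 days at r = 0.15.
N(32) = 485.33·e^(0.15×14) = 485.33·e^2.1 = 3963.29.

3963 flies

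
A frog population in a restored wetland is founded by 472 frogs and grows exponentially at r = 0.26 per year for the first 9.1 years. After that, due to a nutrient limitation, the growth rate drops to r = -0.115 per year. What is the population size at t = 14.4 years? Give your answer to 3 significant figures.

Phase 1: N(9.1) = 472·e^(0.26×9.1) = 472·e^2.366 = 5029.01.
Phase 2 runs for 14.4 − 9.1 = 5.3 years at r = -0.115.
N(14.4) = 5029.01·e^(-0.115×5.3) = 5029.01·e^-0.6095 = 2733.89.

2730 frogs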